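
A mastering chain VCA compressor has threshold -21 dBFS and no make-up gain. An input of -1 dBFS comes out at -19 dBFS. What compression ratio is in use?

Input overshoot = -1 − (-21) = 20 dB; output overshoot = -19 − (-21) = 2 dB.
Ratio = 20 / 2 = 10.

10:1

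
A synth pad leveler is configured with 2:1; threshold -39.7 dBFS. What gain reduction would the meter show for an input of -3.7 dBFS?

Overshoot = -3.7 − (-39.7) = 36 dB.
At 2:1, output sits 36/2 = 18 dB above threshold.
Gain reduction = 36 − 18 = 18 dB.

18 dB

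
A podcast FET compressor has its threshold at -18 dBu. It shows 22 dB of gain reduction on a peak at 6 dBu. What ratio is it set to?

12:1

Input overshoot = 6 − (-18) = 24 dB.
Output overshoot = 24 − 22 = 2 dB.
Ratio = input overshoot / output overshoot = 24 / 2 = 12.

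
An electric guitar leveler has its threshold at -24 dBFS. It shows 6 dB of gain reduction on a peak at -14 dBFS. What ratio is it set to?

2.5:1

Input overshoot = -14 − (-24) = 10 dB.
Output overshoot = 10 − 6 = 4 dB.
Ratio = input overshoot / output overshoot = 10 / 4 = 2.5.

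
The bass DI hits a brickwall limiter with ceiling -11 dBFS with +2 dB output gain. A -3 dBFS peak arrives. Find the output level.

-9 dBFS

A brickwall limiter is an ∞:1 compressor: any input above the ceiling is clamped to -11 dBFS.
Output gain then adds 2 dB: -11 + 2 = -9 dBFS.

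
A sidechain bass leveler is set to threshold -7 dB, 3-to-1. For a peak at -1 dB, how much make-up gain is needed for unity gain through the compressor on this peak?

Overshoot 6 dB → 6/3 = 2 dB after compression, so the compressed level is -7 + 2 = -5 dB.
Make-up = target − compressed = -1 − (-5) = 4 dB.

4 dB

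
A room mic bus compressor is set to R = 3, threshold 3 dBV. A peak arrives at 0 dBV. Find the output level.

0 dBV

0 dBV is 3 dB below the 3 dBV threshold, so no gain reduction is applied.
Output = input = 0 dBV.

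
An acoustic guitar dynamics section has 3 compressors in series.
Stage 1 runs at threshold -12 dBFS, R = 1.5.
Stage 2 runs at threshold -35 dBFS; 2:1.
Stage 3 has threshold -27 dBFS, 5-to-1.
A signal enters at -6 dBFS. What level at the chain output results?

Stage 1: overshoot 6 dB → 6/1.5 = 4 dB → -8 dBFS.
Stage 2: overshoot 27 dB → 27/2 = 13.5 dB → -21.5 dBFS.
Stage 3: overshoot 5.5 dB → 5.5/5 = 1.1 dB → -25.9 dBFS.

-25.9 dBFS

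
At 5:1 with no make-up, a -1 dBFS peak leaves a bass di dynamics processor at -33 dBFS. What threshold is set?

-41 dBFS

Gain reduction = -1 − (-33) = 32 dB; output overshoot = GR / (R − 1) = 32 / 4 = 8 dB.
Threshold = output − output overshoot = -33 − 8 = -41 dBFS.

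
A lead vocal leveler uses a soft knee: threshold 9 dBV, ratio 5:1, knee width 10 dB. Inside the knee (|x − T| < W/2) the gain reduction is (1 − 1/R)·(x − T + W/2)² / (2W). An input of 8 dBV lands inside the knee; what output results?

x − T + W/2 = 8 − 9 + 5 = 4.
GR = (1 − 1/5) × 4² / 20 = 0.8 × 16 / 20 = 0.64 dB.
Output = 8 − 0.64 = 7.36 dBV.

7.36 dBV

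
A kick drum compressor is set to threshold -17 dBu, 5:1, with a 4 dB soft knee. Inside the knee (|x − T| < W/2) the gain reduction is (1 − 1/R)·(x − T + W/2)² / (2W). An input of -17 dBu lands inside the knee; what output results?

x − T + W/2 = -17 − (-17) + 2 = 2.
GR = (1 − 1/5) × 2² / 8 = 0.8 × 4 / 8 = 0.4 dB.
Output = -17 − 0.4 = -17.4 dBu.

-17.4 dBu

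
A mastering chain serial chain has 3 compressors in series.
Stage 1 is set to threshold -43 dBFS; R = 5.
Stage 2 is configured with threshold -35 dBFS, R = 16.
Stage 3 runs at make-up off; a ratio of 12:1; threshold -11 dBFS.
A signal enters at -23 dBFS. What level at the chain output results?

-39 dBFS

Stage 1: 20 dB above -43 dBFS, reduced 5:1 to 4 dB above → -39 dBFS.
Stage 2: -39 dBFS is at or below the -35 dBFS threshold — no compression; output -39 dBFS.
Stage 3: -39 dBFS is at or below the -11 dBFS threshold — no compression; output -39 dBFS.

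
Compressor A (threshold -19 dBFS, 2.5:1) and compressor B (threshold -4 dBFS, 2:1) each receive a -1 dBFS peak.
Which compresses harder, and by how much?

A, by 9.3 dB

A: GR = 18 − 18/2.5 = 10.8 dB.
B: GR = 3 − 3/2 = 1.5 dB.
A applies 9.3 dB more gain reduction.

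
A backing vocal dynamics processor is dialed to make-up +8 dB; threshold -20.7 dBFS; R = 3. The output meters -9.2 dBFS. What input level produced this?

-10.2 dBFS

Stripping the +8 dB make-up gives -17.2 dBFS at the gain stage.
The compressed level sits -17.2 − (-20.7) = 3.5 dB over threshold.
Undo the ratio: input overshoot = 3.5 × 3 = 10.5 dB, giving input = -10.2 dBFS.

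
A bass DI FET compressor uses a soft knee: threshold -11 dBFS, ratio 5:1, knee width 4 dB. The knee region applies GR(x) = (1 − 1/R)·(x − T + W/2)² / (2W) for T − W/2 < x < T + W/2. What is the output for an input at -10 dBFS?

-10.9 dBFS

x − T + W/2 = -10 − (-11) + 2 = 3.
GR = (1 − 1/5) × 3² / 8 = 0.8 × 9 / 8 = 0.9 dB.
Output = -10 − 0.9 = -10.9 dBFS.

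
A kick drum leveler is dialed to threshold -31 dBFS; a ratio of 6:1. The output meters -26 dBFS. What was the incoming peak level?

The compressed level sits -26 − (-31) = 5 dB over threshold.
Input overshoot = R × output overshoot = 30 dB → input = -31 + 30 = -1 dBFS.

-1 dBFS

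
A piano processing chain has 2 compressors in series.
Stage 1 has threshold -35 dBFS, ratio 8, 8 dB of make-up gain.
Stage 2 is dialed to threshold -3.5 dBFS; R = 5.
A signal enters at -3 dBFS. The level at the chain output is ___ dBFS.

-23 dBFS

Stage 1: -3 dBFS is 32 dB over -35 dBFS; at 8:1 that becomes 4 dB over, giving -31 dBFS; +8 dB make-up → -23 dBFS.
Stage 2: below threshold (-23 ≤ -3.5); passes unchanged; output -23 dBFS.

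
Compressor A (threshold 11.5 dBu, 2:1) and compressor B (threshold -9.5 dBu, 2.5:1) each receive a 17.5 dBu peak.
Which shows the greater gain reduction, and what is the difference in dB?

B, by 13.2 dB

A: GR = 6 − 6/2 = 3 dB.
B: GR = 27 − 27/2.5 = 16.2 dB.
Difference: 13.2 dB in favour of B.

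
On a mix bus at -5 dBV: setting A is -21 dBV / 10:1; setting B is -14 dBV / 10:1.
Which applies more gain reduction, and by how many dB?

A, by 6.3 dB

A: overshoot 16 dB → output overshoot 1.6 dB → GR 14.4 dB.
B: overshoot 9 dB → output overshoot 0.9 dB → GR 8.1 dB.
Difference: 6.3 dB in favour of A.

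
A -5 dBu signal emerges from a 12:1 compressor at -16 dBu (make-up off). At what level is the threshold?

Let T be the threshold. Output overshoot = (input overshoot)/R, so -16 − T = (-5 − T)/12.
12·(-16 − T) = -5 − T → 11·T = -192 − (-5) = -187.
T = -187/11 = -17 dBu.

-17 dBu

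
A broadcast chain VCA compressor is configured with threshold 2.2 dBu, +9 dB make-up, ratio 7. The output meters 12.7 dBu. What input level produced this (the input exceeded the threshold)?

Before make-up, the level was 12.7 − 9 = 3.7 dBu.
Post-compression overshoot = 3.7 − 2.2 = 1.5 dB.
Before 7:1 compression the overshoot was 1.5 × 7 = 10.5 dB, so input = 2.2 + 10.5 = 12.7 dBu.

12.7 dBu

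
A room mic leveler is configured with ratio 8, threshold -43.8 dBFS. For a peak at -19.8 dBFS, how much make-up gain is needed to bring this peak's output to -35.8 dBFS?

The peak compresses to -43.8 + 24/8 = -40.8 dBFS.
To reach -35.8 dBFS requires -35.8 − (-40.8) = 5 dB of make-up.

5 dB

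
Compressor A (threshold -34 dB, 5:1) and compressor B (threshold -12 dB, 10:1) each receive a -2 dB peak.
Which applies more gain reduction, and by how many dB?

A: 32 dB over, compressed to 6.4 dB over, so 25.6 dB of GR.
B: 10 dB over, compressed to 1 dB over, so 9 dB of GR.
A reduces 16.6 dB more.

A, by 16.6 dB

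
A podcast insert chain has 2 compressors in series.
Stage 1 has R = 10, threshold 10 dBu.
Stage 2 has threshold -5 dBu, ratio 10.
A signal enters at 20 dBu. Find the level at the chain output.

Stage 1: 10 dB above 10 dBu, reduced 10:1 to 1 dB above → 11 dBu.
Stage 2: 16 dB above -5 dBu, reduced 10:1 to 1.6 dB above → -3.4 dBu.

-3.4 dBu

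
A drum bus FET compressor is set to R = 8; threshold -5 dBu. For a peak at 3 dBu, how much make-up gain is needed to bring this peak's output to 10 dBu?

Without make-up, output = threshold + overshoot/8 = -5 + 1 = -4 dBu.
Gap to target: 14 dB.

14 dB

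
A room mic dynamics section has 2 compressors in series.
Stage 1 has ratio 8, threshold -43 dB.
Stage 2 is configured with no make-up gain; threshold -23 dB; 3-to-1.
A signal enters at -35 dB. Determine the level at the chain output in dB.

Stage 1: 8 dB above -43 dB, reduced 8:1 to 1 dB above → -42 dB.
Stage 2: -42 dB is at or below the -23 dB threshold — no compression; output -42 dB.

-42 dB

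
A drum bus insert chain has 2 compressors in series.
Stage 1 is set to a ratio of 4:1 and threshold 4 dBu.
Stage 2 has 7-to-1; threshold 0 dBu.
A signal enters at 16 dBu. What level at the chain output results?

1 dBu

Stage 1: overshoot 12 dB → 12/4 = 3 dB → 7 dBu.
Stage 2: overshoot 7 dB → 7/7 = 1 dB → 1 dBu.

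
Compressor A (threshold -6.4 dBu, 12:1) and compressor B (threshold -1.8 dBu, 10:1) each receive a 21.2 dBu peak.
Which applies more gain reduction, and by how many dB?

A: overshoot 27.6 dB → output overshoot 2.3 dB → GR 25.3 dB.
B: overshoot 23 dB → output overshoot 2.3 dB → GR 20.7 dB.
Difference: 4.6 dB in favour of A.

A, by 4.6 dB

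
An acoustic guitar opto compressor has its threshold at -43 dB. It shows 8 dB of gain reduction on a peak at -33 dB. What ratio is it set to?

5:1

Input overshoot = -33 − (-43) = 10 dB.
Output overshoot = 10 − 8 = 2 dB.
Ratio = input overshoot / output overshoot = 10 / 2 = 5.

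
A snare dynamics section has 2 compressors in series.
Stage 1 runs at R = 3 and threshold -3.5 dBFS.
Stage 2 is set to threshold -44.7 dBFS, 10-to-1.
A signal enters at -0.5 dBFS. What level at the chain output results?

Stage 1: -0.5 dBFS is 3 dB over -3.5 dBFS; at 3:1 that becomes 1 dB over, giving -2.5 dBFS.
Stage 2: 42.2 dB above -44.7 dBFS, reduced 10:1 to 4.22 dB above → -40.48 dBFS.

-40.48 dBFS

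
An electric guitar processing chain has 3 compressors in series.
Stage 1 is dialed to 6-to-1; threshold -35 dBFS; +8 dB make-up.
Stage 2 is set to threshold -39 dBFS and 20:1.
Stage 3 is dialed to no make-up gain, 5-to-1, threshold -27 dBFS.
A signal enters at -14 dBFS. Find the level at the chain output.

Stage 1: 21 dB above -35 dBFS, reduced 6:1 to 3.5 dB above → -31.5 dBFS; +8 dB make-up → -23.5 dBFS.
Stage 2: 15.5 dB above -39 dBFS, reduced 20:1 to 0.775 dB above → -38.225 dBFS.
Stage 3: -38.225 dBFS is at or below the -27 dBFS threshold — no compression; output -38.225 dBFS.

-38.225 dBFS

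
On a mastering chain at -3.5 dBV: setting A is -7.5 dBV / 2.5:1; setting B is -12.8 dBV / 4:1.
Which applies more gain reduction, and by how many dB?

B, by 4.575 dB

A: GR = 4 − 4/2.5 = 2.4 dB.
B: GR = 9.3 − 9.3/4 = 6.975 dB.
Difference: 4.575 dB in favour of B.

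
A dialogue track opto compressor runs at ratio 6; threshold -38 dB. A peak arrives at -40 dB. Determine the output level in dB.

-40 dB

-40 dB is 2 dB below the -38 dB threshold, so no gain reduction is applied.
Output = input = -40 dB.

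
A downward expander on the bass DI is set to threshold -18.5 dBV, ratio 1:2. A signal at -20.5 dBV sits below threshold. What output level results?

-22.5 dBV

Below threshold, a 1:2 expander applies gain = (2−1)×(T − x) of attenuation.
(2−1) × 2 = 2 dB, so output = -20.5 − 2 = -22.5 dBV.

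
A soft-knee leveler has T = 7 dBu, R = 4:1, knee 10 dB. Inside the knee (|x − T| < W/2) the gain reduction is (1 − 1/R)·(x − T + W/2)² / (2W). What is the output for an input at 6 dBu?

5.4 dBu

x − T + W/2 = 6 − 7 + 5 = 4.
GR = (1 − 1/4) × 4² / 20 = 0.75 × 16 / 20 = 0.6 dB.
Output = 6 − 0.6 = 5.4 dBu.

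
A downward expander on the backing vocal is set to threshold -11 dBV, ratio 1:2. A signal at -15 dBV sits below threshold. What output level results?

-19 dBV

Below threshold, a 1:2 expander applies gain = (2−1)×(T − x) of attenuation.
(2−1) × 4 = 4 dB, so output = -15 − 4 = -19 dBV.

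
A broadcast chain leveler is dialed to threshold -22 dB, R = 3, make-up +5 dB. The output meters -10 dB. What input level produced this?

Stripping the +5 dB make-up gives -15 dB at the gain stage.
Post-compression overshoot = -15 − (-22) = 7 dB.
Input overshoot = R × output overshoot = 21 dB → input = -22 + 21 = -1 dB.

-1 dB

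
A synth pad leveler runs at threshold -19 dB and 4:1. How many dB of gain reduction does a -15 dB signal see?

The signal is 4 dB above threshold.
At 4:1, output sits 4/4 = 1 dB above threshold.
GR = overshoot in − overshoot out = 4 − 1 = 3 dB.

3 dB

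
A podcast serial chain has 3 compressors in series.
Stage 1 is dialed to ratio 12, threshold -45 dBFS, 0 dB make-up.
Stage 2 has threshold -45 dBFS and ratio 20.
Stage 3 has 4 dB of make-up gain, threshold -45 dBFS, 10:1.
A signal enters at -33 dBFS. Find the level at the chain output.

Stage 1: -33 dBFS is 12 dB over -45 dBFS; at 12:1 that becomes 1 dB over, giving -44 dBFS.
Stage 2: -44 dBFS is 1 dB over -45 dBFS; at 20:1 that becomes 0.05 dB over, giving -44.95 dBFS.
Stage 3: 0.05 dB above -45 dBFS, reduced 10:1 to 0.005 dB above → -44.995 dBFS; +4 dB make-up → -40.995 dBFS.

-40.995 dBFS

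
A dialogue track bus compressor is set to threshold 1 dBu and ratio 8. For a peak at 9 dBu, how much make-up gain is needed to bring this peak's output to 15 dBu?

13 dB

Overshoot 8 dB → 8/8 = 1 dB after compression, so the compressed level is 1 + 1 = 2 dBu.
Make-up = target − compressed = 15 − 2 = 13 dB.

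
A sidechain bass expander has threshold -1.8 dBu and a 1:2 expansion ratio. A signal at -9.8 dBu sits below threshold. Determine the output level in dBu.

Below threshold, a 1:2 expander applies gain = (2−1)×(T − x) of attenuation.
(2−1) × 8 = 8 dB, so output = -9.8 − 8 = -17.8 dBu.

-17.8 dBu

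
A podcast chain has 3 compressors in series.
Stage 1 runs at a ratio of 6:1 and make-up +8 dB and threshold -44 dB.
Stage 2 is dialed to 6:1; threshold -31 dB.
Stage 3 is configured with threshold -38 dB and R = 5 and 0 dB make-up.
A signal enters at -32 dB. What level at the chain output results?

-37.2 dB

Stage 1: -32 dB is 12 dB over -44 dB; at 6:1 that becomes 2 dB over, giving -42 dB; +8 dB make-up → -34 dB.
Stage 2: -34 dB ≤ -31 dB, so stage 2 doesn't engage; output -34 dB.
Stage 3: overshoot 4 dB → 4/5 = 0.8 dB → -37.2 dB.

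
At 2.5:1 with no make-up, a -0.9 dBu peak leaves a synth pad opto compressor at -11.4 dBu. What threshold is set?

-18.4 dBu

Input is 17.5 dB above T (since output overshoot × R = input overshoot: (-11.4 − T)·2.5 = -0.9 − T gives T = -18.4 dBu).
Check: -18.4 + (-0.9 − (-18.4))/2.5 = -18.4 + 7 = -11.4 dBu. ✓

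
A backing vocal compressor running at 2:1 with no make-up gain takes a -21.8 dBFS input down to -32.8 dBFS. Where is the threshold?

Input is 22 dB above T (since output overshoot × R = input overshoot: (-32.8 − T)·2 = -21.8 − T gives T = -43.8 dBFS).
Check: -43.8 + (-21.8 − (-43.8))/2 = -43.8 + 11 = -32.8 dBFS. ✓

-43.8 dBFS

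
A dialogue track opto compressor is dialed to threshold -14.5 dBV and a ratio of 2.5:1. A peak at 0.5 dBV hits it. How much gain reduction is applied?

9 dB

The signal is 15 dB above threshold.
After 2.5:1 compression the overshoot becomes 15/2.5 = 6 dB.
So the signal is attenuated by 15 − 6 = 9 dB.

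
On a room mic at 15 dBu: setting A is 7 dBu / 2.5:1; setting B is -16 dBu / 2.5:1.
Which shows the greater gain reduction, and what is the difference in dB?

A: 8 dB over, compressed to 3.2 dB over, so 4.8 dB of GR.
B: 31 dB over, compressed to 12.4 dB over, so 18.6 dB of GR.
B applies 13.8 dB more gain reduction.

B, by 13.8 dB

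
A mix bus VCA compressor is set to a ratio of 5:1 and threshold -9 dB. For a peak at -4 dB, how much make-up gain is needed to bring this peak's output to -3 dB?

Overshoot 5 dB → 5/5 = 1 dB after compression, so the compressed level is -9 + 1 = -8 dB.
Make-up = target − compressed = -3 − (-8) = 5 dB.

5 dB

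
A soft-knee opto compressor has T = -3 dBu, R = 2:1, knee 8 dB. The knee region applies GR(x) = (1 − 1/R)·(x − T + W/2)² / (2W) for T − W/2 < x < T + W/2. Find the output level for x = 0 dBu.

x − T + W/2 = 0 − (-3) + 4 = 7.
GR = (1 − 1/2) × 7² / 16 = 0.5 × 49 / 16 = 1.53125 dB.
Output = 0 − 1.53125 = -1.53125 dBu.

-1.53125 dBu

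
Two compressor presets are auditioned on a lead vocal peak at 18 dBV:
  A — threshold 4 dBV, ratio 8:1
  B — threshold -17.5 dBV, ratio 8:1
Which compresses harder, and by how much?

B, by 18.8125 dB

A: 14 dB over, compressed to 1.75 dB over, so 12.25 dB of GR.
B: 35.5 dB over, compressed to 4.4375 dB over, so 31.0625 dB of GR.
B reduces 18.8125 dB more.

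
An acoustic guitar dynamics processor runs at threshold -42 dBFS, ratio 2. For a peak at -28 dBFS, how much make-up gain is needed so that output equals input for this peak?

7 dB

Overshoot 14 dB → 14/2 = 7 dB after compression, so the compressed level is -42 + 7 = -35 dBFS.
Make-up = target − compressed = -28 − (-35) = 7 dB.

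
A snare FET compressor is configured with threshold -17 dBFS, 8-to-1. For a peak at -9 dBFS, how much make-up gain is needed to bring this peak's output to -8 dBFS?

The peak compresses to -17 + 8/8 = -16 dBFS.
To reach -8 dBFS requires -8 − (-16) = 8 dB of make-up.

8 dB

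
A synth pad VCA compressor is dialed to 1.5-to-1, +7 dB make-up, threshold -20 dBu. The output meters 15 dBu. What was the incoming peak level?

22 dBu

Stripping the +7 dB make-up gives 8 dBu at the gain stage.
Post-compression overshoot = 8 − (-20) = 28 dB.
Undo the ratio: input overshoot = 28 × 1.5 = 42 dB, giving input = 22 dBu.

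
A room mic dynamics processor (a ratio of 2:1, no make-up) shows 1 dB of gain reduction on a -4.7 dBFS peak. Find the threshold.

Gain reduction = -4.7 − (-5.7) = 1 dB; output overshoot = GR / (R − 1) = 1 / 1 = 1 dB.
Threshold = output − output overshoot = -5.7 − 1 = -6.7 dBFS.

-6.7 dBFS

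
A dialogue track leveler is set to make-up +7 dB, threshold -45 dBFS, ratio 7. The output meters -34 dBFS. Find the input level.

-17 dBFS

Stripping the +7 dB make-up gives -41 dBFS at the gain stage.
The compressed level sits -41 − (-45) = 4 dB over threshold.
Undo the ratio: input overshoot = 4 × 7 = 28 dB, giving input = -17 dBFS.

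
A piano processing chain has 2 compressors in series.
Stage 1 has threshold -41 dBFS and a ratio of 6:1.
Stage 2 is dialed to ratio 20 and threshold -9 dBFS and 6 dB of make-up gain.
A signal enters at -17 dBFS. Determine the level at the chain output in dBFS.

Stage 1: 24 dB above -41 dBFS, reduced 6:1 to 4 dB above → -37 dBFS.
Stage 2: below threshold (-37 ≤ -9); passes unchanged; make-up brings it to -31 dBFS.

-31 dBFS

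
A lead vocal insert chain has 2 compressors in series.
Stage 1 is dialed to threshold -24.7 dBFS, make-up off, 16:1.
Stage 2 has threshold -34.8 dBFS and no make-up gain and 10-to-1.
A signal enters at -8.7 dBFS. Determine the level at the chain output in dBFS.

-33.69 dBFS

Stage 1: overshoot 16 dB → 16/16 = 1 dB → -23.7 dBFS.
Stage 2: -23.7 dBFS is 11.1 dB over -34.8 dBFS; at 10:1 that becomes 1.11 dB over, giving -33.69 dBFS.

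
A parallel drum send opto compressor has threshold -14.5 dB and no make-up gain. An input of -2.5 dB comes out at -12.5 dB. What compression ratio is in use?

6:1

Input overshoot = -2.5 − (-14.5) = 12 dB; output overshoot = -12.5 − (-14.5) = 2 dB.
Ratio = 12 / 2 = 6.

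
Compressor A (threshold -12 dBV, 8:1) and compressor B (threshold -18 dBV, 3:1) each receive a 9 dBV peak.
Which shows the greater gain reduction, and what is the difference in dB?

A: 21 dB over, compressed to 2.625 dB over, so 18.375 dB of GR.
B: 27 dB over, compressed to 9 dB over, so 18 dB of GR.
A reduces 0.375 dB more.

A, by 0.375 dB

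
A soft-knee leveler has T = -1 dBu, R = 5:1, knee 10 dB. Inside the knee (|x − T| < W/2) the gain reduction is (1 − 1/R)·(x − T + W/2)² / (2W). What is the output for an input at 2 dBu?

x − T + W/2 = 2 − (-1) + 5 = 8.
GR = (1 − 1/5) × 8² / 20 = 0.8 × 64 / 20 = 2.56 dB.
Output = 2 − 2.56 = -0.56 dBu.

-0.56 dBu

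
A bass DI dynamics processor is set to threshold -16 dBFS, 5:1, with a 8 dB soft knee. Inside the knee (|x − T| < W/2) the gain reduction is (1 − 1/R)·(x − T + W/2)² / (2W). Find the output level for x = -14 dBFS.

-15.8 dBFS

x − T + W/2 = -14 − (-16) + 4 = 6.
GR = (1 − 1/5) × 6² / 16 = 0.8 × 36 / 16 = 1.8 dB.
Output = -14 − 1.8 = -15.8 dBFS.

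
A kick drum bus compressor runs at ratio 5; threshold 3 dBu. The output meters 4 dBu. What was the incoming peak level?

8 dBu

The compressed level sits 4 − 3 = 1 dB over threshold.
Before 5:1 compression the overshoot was 1 × 5 = 5 dB, so input = 3 + 5 = 8 dBu.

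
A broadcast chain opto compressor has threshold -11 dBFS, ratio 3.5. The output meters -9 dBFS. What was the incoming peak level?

That's 2 dB above the -11 dBFS threshold.
Before 3.5:1 compression the overshoot was 2 × 3.5 = 7 dB, so input = -11 + 7 = -4 dBFS.

-4 dBFS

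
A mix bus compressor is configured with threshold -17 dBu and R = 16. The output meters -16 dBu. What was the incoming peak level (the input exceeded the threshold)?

That's 1 dB above the -17 dBu threshold.
Before 16:1 compression the overshoot was 1 × 16 = 16 dB, so input = -17 + 16 = -1 dBu.

-1 dBu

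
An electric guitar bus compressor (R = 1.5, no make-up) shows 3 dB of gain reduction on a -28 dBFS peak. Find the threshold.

-37 dBFS

Input is 9 dB above T (since output overshoot × R = input overshoot: (-31 − T)·1.5 = -28 − T gives T = -37 dBFS).
Check: -37 + (-28 − (-37))/1.5 = -37 + 6 = -31 dBFS. ✓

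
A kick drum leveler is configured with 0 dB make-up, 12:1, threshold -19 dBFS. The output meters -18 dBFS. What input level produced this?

That's 1 dB above the -19 dBFS threshold.
Before 12:1 compression the overshoot was 1 × 12 = 12 dB, so input = -19 + 12 = -7 dBFS.

-7 dBFS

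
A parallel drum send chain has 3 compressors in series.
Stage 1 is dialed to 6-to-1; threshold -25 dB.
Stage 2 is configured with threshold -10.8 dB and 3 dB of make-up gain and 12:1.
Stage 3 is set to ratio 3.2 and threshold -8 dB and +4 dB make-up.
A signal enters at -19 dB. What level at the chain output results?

Stage 1: 6 dB above -25 dB, reduced 6:1 to 1 dB above → -24 dB.
Stage 2: -24 dB ≤ -10.8 dB, so stage 2 doesn't engage; make-up brings it to -21 dB.
Stage 3: below threshold (-21 ≤ -8); passes unchanged; make-up brings it to -17 dB.

-17 dB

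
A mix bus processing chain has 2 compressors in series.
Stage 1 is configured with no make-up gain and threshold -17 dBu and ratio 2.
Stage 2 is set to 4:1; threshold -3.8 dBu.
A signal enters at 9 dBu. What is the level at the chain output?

Stage 1: overshoot 26 dB → 26/2 = 13 dB → -4 dBu.
Stage 2: -4 dBu is at or below the -3.8 dBu threshold — no compression; output -4 dBu.

-4 dBu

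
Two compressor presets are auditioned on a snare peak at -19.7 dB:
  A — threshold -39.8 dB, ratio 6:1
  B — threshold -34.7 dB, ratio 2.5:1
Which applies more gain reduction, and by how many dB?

A, by 7.75 dB

A: GR = 20.1 − 20.1/6 = 16.75 dB.
B: GR = 15 − 15/2.5 = 9 dB.
A applies 7.75 dB more gain reduction.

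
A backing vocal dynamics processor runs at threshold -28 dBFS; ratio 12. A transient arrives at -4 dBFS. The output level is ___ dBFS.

-26 dBFS

-4 dBFS sits 24 dB over threshold.
The 24 dB excess becomes 2 dB after 12:1 reduction.
Output = -28 + 2 = -26 dBFS.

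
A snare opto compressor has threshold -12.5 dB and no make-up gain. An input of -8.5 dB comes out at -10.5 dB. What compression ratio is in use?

2:1

Input overshoot = -8.5 − (-12.5) = 4 dB; output overshoot = -10.5 − (-12.5) = 2 dB.
Ratio = 4 / 2 = 2.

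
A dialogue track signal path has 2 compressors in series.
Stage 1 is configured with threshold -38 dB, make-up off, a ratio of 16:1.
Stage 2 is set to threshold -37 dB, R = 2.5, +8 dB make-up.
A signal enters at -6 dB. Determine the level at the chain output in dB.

Stage 1: -6 dB is 32 dB over -38 dB; at 16:1 that becomes 2 dB over, giving -36 dB.
Stage 2: 1 dB above -37 dB, reduced 2.5:1 to 0.4 dB above → -36.6 dB; +8 dB make-up → -28.6 dB.

-28.6 dB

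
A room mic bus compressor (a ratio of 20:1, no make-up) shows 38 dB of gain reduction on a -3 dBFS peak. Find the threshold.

-43 dBFS

Gain reduction = -3 − (-41) = 38 dB; output overshoot = GR / (R − 1) = 38 / 19 = 2 dB.
Threshold = output − output overshoot = -41 − 2 = -43 dBFS.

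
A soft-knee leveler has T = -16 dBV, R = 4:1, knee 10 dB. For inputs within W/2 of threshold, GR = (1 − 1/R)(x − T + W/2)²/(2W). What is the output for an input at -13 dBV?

-15.4 dBV

x − T + W/2 = -13 − (-16) + 5 = 8.
GR = (1 − 1/4) × 8² / 20 = 0.75 × 64 / 20 = 2.4 dB.
Output = -13 − 2.4 = -15.4 dBV.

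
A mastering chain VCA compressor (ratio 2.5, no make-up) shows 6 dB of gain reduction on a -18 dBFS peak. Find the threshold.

Input is 10 dB above T (since output overshoot × R = input overshoot: (-24 − T)·2.5 = -18 − T gives T = -28 dBFS).
Check: -28 + (-18 − (-28))/2.5 = -28 + 4 = -24 dBFS. ✓

-28 dBFS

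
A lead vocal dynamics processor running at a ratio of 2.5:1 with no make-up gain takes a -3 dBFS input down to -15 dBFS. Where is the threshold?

-23 dBFS

Input is 20 dB above T (since output overshoot × R = input overshoot: (-15 − T)·2.5 = -3 − T gives T = -23 dBFS).
Check: -23 + (-3 − (-23))/2.5 = -23 + 8 = -15 dBFS. ✓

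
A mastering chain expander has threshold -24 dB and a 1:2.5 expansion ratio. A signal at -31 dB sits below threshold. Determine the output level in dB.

The input is 7 dB below the -24 dB threshold.
A 1:2.5 expander multiplies undershoot by 2.5: 7 × 2.5 = 17.5 dB below threshold.
Output = -24 − 17.5 = -41.5 dB.

-41.5 dB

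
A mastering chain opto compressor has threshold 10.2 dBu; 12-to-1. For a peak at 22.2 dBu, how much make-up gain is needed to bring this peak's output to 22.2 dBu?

The peak compresses to 10.2 + 12/12 = 11.2 dBu.
To reach 22.2 dBu requires 22.2 − 11.2 = 11 dB of make-up.

11 dB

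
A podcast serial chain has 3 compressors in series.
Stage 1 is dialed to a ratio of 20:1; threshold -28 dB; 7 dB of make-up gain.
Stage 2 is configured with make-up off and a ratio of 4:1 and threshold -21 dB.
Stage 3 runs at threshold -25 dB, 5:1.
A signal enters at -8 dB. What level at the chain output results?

Stage 1: 20 dB above -28 dB, reduced 20:1 to 1 dB above → -27 dB; +7 dB make-up → -20 dB.
Stage 2: -20 dB is 1 dB over -21 dB; at 4:1 that becomes 0.25 dB over, giving -20.75 dB.
Stage 3: 4.25 dB above -25 dB, reduced 5:1 to 0.85 dB above → -24.15 dB.

-24.15 dB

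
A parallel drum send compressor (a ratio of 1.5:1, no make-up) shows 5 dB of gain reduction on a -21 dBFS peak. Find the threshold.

-36 dBFS

Input is 15 dB above T (since output overshoot × R = input overshoot: (-26 − T)·1.5 = -21 − T gives T = -36 dBFS).
Check: -36 + (-21 − (-36))/1.5 = -36 + 10 = -26 dBFS. ✓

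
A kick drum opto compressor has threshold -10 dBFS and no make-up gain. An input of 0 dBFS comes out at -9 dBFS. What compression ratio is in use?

Input overshoot = 0 − (-10) = 10 dB; output overshoot = -9 − (-10) = 1 dB.
Ratio = 10 / 1 = 10.

10:1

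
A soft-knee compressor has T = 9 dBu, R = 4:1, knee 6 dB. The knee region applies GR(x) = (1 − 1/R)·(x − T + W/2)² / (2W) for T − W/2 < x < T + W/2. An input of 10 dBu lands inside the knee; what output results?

9 dBu

x − T + W/2 = 10 − 9 + 3 = 4.
GR = (1 − 1/4) × 4² / 12 = 0.75 × 16 / 12 = 1 dB.
Output = 10 − 1 = 9 dBu.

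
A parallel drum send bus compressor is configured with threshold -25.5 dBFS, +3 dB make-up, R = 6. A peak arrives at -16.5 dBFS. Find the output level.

-21 dBFS

The input is 9 dB above the -25.5 dBFS threshold.
The 9 dB excess becomes 1.5 dB after 6:1 reduction.
So the level is -25.5 + 1.5 = -24 dBFS; make-up adds 3 dB, giving -21 dBFS.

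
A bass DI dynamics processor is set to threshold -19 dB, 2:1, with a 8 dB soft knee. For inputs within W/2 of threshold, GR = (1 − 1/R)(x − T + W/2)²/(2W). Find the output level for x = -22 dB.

x − T + W/2 = -22 − (-19) + 4 = 1.
GR = (1 − 1/2) × 1² / 16 = 0.5 × 1 / 16 = 0.03125 dB.
Output = -22 − 0.03125 = -22.03125 dB.

-22.03125 dB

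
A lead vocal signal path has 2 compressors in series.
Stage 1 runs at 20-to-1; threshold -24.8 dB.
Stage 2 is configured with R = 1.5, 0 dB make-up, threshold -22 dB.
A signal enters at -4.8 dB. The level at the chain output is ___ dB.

-23.8 dB

Stage 1: 20 dB above -24.8 dB, reduced 20:1 to 1 dB above → -23.8 dB.
Stage 2: -23.8 dB is at or below the -22 dB threshold — no compression; output -23.8 dB.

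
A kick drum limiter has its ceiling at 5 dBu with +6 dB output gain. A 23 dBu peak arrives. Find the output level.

At ∞:1, everything above 5 dBu is held at the ceiling.
Output gain then adds 6 dB: 5 + 6 = 11 dBu.

11 dBu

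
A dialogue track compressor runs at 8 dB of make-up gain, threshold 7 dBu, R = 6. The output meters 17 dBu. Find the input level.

Before make-up, the level was 17 − 8 = 9 dBu.
That's 2 dB above the 7 dBu threshold.
Undo the ratio: input overshoot = 2 × 6 = 12 dB, giving input = 19 dBu.

19 dBu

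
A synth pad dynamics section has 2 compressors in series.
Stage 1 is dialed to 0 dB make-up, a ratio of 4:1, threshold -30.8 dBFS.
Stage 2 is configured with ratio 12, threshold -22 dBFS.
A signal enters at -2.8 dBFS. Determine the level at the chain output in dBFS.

Stage 1: 28 dB above -30.8 dBFS, reduced 4:1 to 7 dB above → -23.8 dBFS.
Stage 2: -23.8 dBFS ≤ -22 dBFS, so stage 2 doesn't engage; output -23.8 dBFS.

-23.8 dBFS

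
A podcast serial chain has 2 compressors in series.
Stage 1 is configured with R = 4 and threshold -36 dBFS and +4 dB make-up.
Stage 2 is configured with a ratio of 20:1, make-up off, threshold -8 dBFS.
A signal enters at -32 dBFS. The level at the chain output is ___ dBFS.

Stage 1: 4 dB above -36 dBFS, reduced 4:1 to 1 dB above → -35 dBFS; +4 dB make-up → -31 dBFS.
Stage 2: -31 dBFS ≤ -8 dBFS, so stage 2 doesn't engage; output -31 dBFS.

-31 dBFS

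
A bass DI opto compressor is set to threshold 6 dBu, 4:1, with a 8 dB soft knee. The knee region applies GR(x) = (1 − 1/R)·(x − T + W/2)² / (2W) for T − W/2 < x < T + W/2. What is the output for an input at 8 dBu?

x − T + W/2 = 8 − 6 + 4 = 6.
GR = (1 − 1/4) × 6² / 16 = 0.75 × 36 / 16 = 1.6875 dB.
Output = 8 − 1.6875 = 6.3125 dBu.

6.3125 dBu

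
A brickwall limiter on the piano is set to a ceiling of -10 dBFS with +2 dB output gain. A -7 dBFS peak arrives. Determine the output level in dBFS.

The limiter clamps the peak to its -10 dBFS ceiling.
Output gain then adds 2 dB: -10 + 2 = -8 dBFS.

-8 dBFS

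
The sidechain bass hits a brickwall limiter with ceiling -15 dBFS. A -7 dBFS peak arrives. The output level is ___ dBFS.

-15 dBFS

The limiter clamps the peak to its -15 dBFS ceiling.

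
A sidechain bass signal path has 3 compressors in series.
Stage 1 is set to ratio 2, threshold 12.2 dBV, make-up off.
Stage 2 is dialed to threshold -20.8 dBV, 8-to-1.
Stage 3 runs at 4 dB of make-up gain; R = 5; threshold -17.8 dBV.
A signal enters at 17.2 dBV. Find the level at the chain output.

Stage 1: 5 dB above 12.2 dBV, reduced 2:1 to 2.5 dB above → 14.7 dBV.
Stage 2: 14.7 dBV is 35.5 dB over -20.8 dBV; at 8:1 that becomes 4.4375 dB over, giving -16.3625 dBV.
Stage 3: -16.3625 dBV is 1.4375 dB over -17.8 dBV; at 5:1 that becomes 0.2875 dB over, giving -17.5125 dBV; +4 dB make-up → -13.5125 dBV.

-13.5125 dBV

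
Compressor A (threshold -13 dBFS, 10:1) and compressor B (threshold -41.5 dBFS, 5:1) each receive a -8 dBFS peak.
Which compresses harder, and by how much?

A: overshoot 5 dB → output overshoot 0.5 dB → GR 4.5 dB.
B: overshoot 33.5 dB → output overshoot 6.7 dB → GR 26.8 dB.
Difference: 22.3 dB in favour of B.

B, by 22.3 dB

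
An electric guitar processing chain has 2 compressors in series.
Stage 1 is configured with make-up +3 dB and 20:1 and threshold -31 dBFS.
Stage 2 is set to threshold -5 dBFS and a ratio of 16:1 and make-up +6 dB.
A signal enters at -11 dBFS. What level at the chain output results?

-21 dBFS

Stage 1: overshoot 20 dB → 20/20 = 1 dB → -30 dBFS; +3 dB make-up → -27 dBFS.
Stage 2: -27 dBFS ≤ -5 dBFS, so stage 2 doesn't engage; make-up brings it to -21 dBFS.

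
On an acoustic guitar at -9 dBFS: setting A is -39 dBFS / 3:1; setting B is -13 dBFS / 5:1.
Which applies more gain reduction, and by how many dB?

A, by 16.8 dB

A: GR = 30 − 30/3 = 20 dB.
B: GR = 4 − 4/5 = 3.2 dB.
A applies 16.8 dB more gain reduction.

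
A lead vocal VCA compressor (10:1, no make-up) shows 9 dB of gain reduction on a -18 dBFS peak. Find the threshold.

-28 dBFS

Let T be the threshold. Output overshoot = (input overshoot)/R, so -27 − T = (-18 − T)/10.
10·(-27 − T) = -18 − T → 9·T = -270 − (-18) = -252.
T = -252/9 = -28 dBFS.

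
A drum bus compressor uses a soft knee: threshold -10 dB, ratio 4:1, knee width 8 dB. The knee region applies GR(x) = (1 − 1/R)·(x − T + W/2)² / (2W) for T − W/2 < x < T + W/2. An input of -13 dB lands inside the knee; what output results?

-13.046875 dB

x − T + W/2 = -13 − (-10) + 4 = 1.
GR = (1 − 1/4) × 1² / 16 = 0.75 × 1 / 16 = 0.046875 dB.
Output = -13 − 0.046875 = -13.046875 dB.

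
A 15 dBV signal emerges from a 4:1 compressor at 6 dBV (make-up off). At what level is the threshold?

Input is 12 dB above T (since output overshoot × R = input overshoot: (6 − T)·4 = 15 − T gives T = 3 dBV).
Check: 3 + (15 − 3)/4 = 3 + 3 = 6 dBV. ✓

3 dBV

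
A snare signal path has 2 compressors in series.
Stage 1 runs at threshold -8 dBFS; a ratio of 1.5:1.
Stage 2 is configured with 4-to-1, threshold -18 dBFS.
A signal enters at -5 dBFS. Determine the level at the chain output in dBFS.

Stage 1: 3 dB above -8 dBFS, reduced 1.5:1 to 2 dB above → -6 dBFS.
Stage 2: -6 dBFS is 12 dB over -18 dBFS; at 4:1 that becomes 3 dB over, giving -15 dBFS.

-15 dBFS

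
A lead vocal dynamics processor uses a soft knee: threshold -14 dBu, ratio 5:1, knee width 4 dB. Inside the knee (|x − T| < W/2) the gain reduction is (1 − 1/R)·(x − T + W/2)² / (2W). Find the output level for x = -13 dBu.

x − T + W/2 = -13 − (-14) + 2 = 3.
GR = (1 − 1/5) × 3² / 8 = 0.8 × 9 / 8 = 0.9 dB.
Output = -13 − 0.9 = -13.9 dBu.

-13.9 dBu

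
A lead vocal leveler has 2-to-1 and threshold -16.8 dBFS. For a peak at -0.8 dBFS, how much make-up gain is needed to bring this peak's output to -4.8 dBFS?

4 dB

Without make-up, output = threshold + overshoot/2 = -16.8 + 8 = -8.8 dBFS.
Gap to target: 4 dB.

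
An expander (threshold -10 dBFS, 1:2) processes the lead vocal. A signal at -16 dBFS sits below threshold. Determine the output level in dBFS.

-22 dBFS

The input is 6 dB below the -10 dBFS threshold.
A 1:2 expander multiplies undershoot by 2: 6 × 2 = 12 dB below threshold.
Output = -10 − 12 = -22 dBFS.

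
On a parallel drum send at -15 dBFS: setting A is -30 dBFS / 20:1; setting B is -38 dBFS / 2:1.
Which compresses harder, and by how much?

A: 15 dB over, compressed to 0.75 dB over, so 14.25 dB of GR.
B: 23 dB over, compressed to 11.5 dB over, so 11.5 dB of GR.
A reduces 2.75 dB more.

A, by 2.75 dB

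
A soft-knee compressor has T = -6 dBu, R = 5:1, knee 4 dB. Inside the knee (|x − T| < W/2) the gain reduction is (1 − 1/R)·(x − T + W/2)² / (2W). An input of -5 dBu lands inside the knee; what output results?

x − T + W/2 = -5 − (-6) + 2 = 3.
GR = (1 − 1/5) × 3² / 8 = 0.8 × 9 / 8 = 0.9 dB.
Output = -5 − 0.9 = -5.9 dBu.

-5.9 dBu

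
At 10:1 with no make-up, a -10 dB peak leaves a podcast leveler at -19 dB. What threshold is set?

Gain reduction = -10 − (-19) = 9 dB; output overshoot = GR / (R − 1) = 9 / 9 = 1 dB.
Threshold = output − output overshoot = -19 − 1 = -20 dB.

-20 dB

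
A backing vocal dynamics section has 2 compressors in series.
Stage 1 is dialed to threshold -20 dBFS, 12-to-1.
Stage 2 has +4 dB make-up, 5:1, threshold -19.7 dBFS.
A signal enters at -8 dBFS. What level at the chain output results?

-15.56 dBFS

Stage 1: 12 dB above -20 dBFS, reduced 12:1 to 1 dB above → -19 dBFS.
Stage 2: 0.7 dB above -19.7 dBFS, reduced 5:1 to 0.14 dB above → -19.56 dBFS; +4 dB make-up → -15.56 dBFS.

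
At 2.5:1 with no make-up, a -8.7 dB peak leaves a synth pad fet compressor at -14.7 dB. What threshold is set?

-18.7 dB

Let T be the threshold. Output overshoot = (input overshoot)/R, so -14.7 − T = (-8.7 − T)/2.5.
2.5·(-14.7 − T) = -8.7 − T → 1.5·T = -36.75 − (-8.7) = -28.05.
T = -28.05/1.5 = -18.7 dB.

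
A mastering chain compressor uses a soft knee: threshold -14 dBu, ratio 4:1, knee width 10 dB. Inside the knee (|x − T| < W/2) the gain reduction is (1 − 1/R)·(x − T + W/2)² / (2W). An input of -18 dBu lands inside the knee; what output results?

x − T + W/2 = -18 − (-14) + 5 = 1.
GR = (1 − 1/4) × 1² / 20 = 0.75 × 1 / 20 = 0.0375 dB.
Output = -18 − 0.0375 = -18.0375 dBu.

-18.0375 dBu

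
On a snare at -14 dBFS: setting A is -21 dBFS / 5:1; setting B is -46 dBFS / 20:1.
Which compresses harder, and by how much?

A: 7 dB over, compressed to 1.4 dB over, so 5.6 dB of GR.
B: 32 dB over, compressed to 1.6 dB over, so 30.4 dB of GR.
Difference: 24.8 dB in favour of B.

B, by 24.8 dB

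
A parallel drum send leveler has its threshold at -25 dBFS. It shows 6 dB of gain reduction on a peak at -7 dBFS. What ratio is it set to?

Input overshoot = -7 − (-25) = 18 dB.
Output overshoot = 18 − 6 = 12 dB.
Ratio = input overshoot / output overshoot = 18 / 12 = 1.5.

1.5:1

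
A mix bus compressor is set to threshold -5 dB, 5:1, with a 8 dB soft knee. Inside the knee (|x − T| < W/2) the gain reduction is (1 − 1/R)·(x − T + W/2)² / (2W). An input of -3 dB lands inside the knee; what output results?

x − T + W/2 = -3 − (-5) + 4 = 6.
GR = (1 − 1/5) × 6² / 16 = 0.8 × 36 / 16 = 1.8 dB.
Output = -3 − 1.8 = -4.8 dB.

-4.8 dB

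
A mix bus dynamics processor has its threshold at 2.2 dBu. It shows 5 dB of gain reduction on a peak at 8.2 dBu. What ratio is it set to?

6:1

Input overshoot = 8.2 − 2.2 = 6 dB.
Output overshoot = 6 − 5 = 1 dB.
Ratio = input overshoot / output overshoot = 6 / 1 = 6.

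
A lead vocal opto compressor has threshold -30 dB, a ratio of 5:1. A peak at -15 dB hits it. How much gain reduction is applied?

The signal is 15 dB above threshold.
After 5:1 compression the overshoot becomes 15/5 = 3 dB.
Gain reduction = 15 − 3 = 12 dB.

12 dB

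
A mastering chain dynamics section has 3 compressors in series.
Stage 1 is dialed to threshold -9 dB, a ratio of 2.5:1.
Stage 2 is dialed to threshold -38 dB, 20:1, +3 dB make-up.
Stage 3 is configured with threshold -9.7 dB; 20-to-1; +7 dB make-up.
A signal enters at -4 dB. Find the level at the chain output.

Stage 1: -4 dB is 5 dB over -9 dB; at 2.5:1 that becomes 2 dB over, giving -7 dB.
Stage 2: overshoot 31 dB → 31/20 = 1.55 dB → -36.45 dB; +3 dB make-up → -33.45 dB.
Stage 3: -33.45 dB ≤ -9.7 dB, so stage 3 doesn't engage; make-up brings it to -26.45 dB.

-26.45 dB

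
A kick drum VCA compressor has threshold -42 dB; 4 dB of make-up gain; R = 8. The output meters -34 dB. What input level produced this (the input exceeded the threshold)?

Remove make-up: -34 − 4 = -38 dB.
That's 4 dB above the -42 dB threshold.
Undo the ratio: input overshoot = 4 × 8 = 32 dB, giving input = -10 dB.

-10 dB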